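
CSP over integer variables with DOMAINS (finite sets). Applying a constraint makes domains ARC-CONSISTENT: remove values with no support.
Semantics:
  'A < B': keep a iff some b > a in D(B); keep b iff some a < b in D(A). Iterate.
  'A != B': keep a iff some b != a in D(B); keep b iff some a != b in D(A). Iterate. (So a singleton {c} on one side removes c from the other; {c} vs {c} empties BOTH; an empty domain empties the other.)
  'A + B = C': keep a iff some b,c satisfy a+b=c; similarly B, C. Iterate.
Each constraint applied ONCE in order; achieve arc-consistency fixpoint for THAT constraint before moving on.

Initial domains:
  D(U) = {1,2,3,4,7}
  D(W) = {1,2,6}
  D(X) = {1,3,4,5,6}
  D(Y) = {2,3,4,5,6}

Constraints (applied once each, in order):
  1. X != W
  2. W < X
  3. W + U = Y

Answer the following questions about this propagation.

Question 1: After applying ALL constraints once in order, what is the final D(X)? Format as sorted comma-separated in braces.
Answer: {3,4,5,6}

Derivation:
Constraint 1 (X != W) on D(X)={1,3,4,5,6} D(W)={1,2,6}: no change
Constraint 2 (W < X) on D(W)={1,2,6} D(X)={1,3,4,5,6}: W {1,2,6}->{1,2}; X {1,3,4,5,6}->{3,4,5,6}
Constraint 3 (W + U = Y) on D(W)={1,2} D(U)={1,2,3,4,7} D(Y)={2,3,4,5,6}: U {1,2,3,4,7}->{1,2,3,4}
So after all 3 constraints: D(X) = {3,4,5,6}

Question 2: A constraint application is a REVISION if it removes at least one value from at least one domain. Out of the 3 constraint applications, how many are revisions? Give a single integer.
Constraint 1 (X != W) on D(X)={1,3,4,5,6} D(W)={1,2,6}: no change => not a revision
Constraint 2 (W < X) on D(W)={1,2,6} D(X)={1,3,4,5,6}: W {1,2,6}->{1,2}; X {1,3,4,5,6}->{3,4,5,6} => REVISION
Constraint 3 (W + U = Y) on D(W)={1,2} D(U)={1,2,3,4,7} D(Y)={2,3,4,5,6}: U {1,2,3,4,7}->{1,2,3,4} => REVISION
Total revisions = 2

Answer: 2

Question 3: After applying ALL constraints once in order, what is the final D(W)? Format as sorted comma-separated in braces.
Answer: {1,2}

Derivation:
Constraint 1 (X != W) on D(X)={1,3,4,5,6} D(W)={1,2,6}: no change
Constraint 2 (W < X) on D(W)={1,2,6} D(X)={1,3,4,5,6}: W {1,2,6}->{1,2}; X {1,3,4,5,6}->{3,4,5,6}
Constraint 3 (W + U = Y) on D(W)={1,2} D(U)={1,2,3,4,7} D(Y)={2,3,4,5,6}: U {1,2,3,4,7}->{1,2,3,4}
So after all 3 constraints: D(W) = {1,2}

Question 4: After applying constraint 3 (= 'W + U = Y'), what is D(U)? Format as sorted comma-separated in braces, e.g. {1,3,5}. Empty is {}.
Answer: {1,2,3,4}

Derivation:
Constraint 1 (X != W) on D(X)={1,3,4,5,6} D(W)={1,2,6}: no change
Constraint 2 (W < X) on D(W)={1,2,6} D(X)={1,3,4,5,6}: W {1,2,6}->{1,2}; X {1,3,4,5,6}->{3,4,5,6}
Constraint 3 (W + U = Y) on D(W)={1,2} D(U)={1,2,3,4,7} D(Y)={2,3,4,5,6}: U {1,2,3,4,7}->{1,2,3,4}
So after constraint 3: D(U) = {1,2,3,4}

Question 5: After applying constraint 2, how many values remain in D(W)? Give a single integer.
Answer: 2

Derivation:
Constraint 1 (X != W) on D(X)={1,3,4,5,6} D(W)={1,2,6}: no change
Constraint 2 (W < X) on D(W)={1,2,6} D(X)={1,3,4,5,6}: W {1,2,6}->{1,2}; X {1,3,4,5,6}->{3,4,5,6}
So after constraint 2: D(W)={1,2}, size = 2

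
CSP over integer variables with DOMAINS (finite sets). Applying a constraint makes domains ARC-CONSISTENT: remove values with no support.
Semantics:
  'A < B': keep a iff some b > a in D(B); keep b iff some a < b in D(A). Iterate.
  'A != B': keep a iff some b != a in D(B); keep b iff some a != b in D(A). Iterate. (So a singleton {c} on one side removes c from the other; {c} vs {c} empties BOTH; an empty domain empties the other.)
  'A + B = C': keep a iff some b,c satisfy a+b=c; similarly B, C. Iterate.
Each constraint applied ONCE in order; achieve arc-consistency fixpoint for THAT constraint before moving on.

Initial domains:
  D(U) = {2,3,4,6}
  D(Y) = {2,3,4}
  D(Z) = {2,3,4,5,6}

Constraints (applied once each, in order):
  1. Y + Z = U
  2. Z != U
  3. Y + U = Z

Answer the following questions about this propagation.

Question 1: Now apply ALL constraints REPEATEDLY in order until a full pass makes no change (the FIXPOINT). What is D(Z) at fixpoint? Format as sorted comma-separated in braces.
pass 0 (initial): D(Z)={2,3,4,5,6}
pass 1: U {2,3,4,6}->{}; Y {2,3,4}->{}; Z {2,3,4,5,6}->{}
pass 2: no change
Fixpoint after 2 passes: D(Z) = {}

Answer: {}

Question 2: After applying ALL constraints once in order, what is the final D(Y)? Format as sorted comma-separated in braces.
Answer: {}

Derivation:
Constraint 1 (Y + Z = U) on D(Y)={2,3,4} D(Z)={2,3,4,5,6} D(U)={2,3,4,6}: Z {2,3,4,5,6}->{2,3,4}; U {2,3,4,6}->{4,6}
Constraint 2 (Z != U) on D(Z)={2,3,4} D(U)={4,6}: no change
Constraint 3 (Y + U = Z) on D(Y)={2,3,4} D(U)={4,6} D(Z)={2,3,4}: Y {2,3,4}->{}; U {4,6}->{}; Z {2,3,4}->{}
So after all 3 constraints: D(Y) = {}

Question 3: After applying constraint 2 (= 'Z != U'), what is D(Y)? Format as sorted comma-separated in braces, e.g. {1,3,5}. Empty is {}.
Constraint 1 (Y + Z = U) on D(Y)={2,3,4} D(Z)={2,3,4,5,6} D(U)={2,3,4,6}: Z {2,3,4,5,6}->{2,3,4}; U {2,3,4,6}->{4,6}
Constraint 2 (Z != U) on D(Z)={2,3,4} D(U)={4,6}: no change
So after constraint 2: D(Y) = {2,3,4}

Answer: {2,3,4}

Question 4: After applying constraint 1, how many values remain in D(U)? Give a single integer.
Constraint 1 (Y + Z = U) on D(Y)={2,3,4} D(Z)={2,3,4,5,6} D(U)={2,3,4,6}: Z {2,3,4,5,6}->{2,3,4}; U {2,3,4,6}->{4,6}
So after constraint 1: D(U)={4,6}, size = 2

Answer: 2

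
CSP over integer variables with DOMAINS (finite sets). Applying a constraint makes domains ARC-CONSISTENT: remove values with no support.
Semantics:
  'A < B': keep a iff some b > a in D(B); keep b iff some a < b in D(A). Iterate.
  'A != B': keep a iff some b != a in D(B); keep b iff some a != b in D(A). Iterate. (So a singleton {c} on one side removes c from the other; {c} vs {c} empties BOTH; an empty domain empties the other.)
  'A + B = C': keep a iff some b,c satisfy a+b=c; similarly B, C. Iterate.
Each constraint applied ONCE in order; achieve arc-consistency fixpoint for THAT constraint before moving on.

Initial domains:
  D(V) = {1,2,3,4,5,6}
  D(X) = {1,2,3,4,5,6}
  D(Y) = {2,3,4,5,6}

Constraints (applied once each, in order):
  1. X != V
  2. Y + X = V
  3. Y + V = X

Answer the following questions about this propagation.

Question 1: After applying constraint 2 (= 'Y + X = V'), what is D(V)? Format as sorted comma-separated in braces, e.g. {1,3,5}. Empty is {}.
Answer: {3,4,5,6}

Derivation:
Constraint 1 (X != V) on D(X)={1,2,3,4,5,6} D(V)={1,2,3,4,5,6}: no change
Constraint 2 (Y + X = V) on D(Y)={2,3,4,5,6} D(X)={1,2,3,4,5,6} D(V)={1,2,3,4,5,6}: Y {2,3,4,5,6}->{2,3,4,5}; X {1,2,3,4,5,6}->{1,2,3,4}; V {1,2,3,4,5,6}->{3,4,5,6}
So after constraint 2: D(V) = {3,4,5,6}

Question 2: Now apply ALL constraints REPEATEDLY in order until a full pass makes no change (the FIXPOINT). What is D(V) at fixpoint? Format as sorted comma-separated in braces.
Answer: {}

Derivation:
pass 0 (initial): D(V)={1,2,3,4,5,6}
pass 1: V {1,2,3,4,5,6}->{}; X {1,2,3,4,5,6}->{}; Y {2,3,4,5,6}->{}
pass 2: no change
Fixpoint after 2 passes: D(V) = {}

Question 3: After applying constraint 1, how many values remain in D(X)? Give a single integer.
Constraint 1 (X != V) on D(X)={1,2,3,4,5,6} D(V)={1,2,3,4,5,6}: no change
So after constraint 1: D(X)={1,2,3,4,5,6}, size = 6

Answer: 6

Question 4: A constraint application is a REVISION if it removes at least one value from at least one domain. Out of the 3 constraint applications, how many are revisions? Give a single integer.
Constraint 1 (X != V) on D(X)={1,2,3,4,5,6} D(V)={1,2,3,4,5,6}: no change => not a revision
Constraint 2 (Y + X = V) on D(Y)={2,3,4,5,6} D(X)={1,2,3,4,5,6} D(V)={1,2,3,4,5,6}: Y {2,3,4,5,6}->{2,3,4,5}; X {1,2,3,4,5,6}->{1,2,3,4}; V {1,2,3,4,5,6}->{3,4,5,6} => REVISION
Constraint 3 (Y + V = X) on D(Y)={2,3,4,5} D(V)={3,4,5,6} D(X)={1,2,3,4}: Y {2,3,4,5}->{}; V {3,4,5,6}->{}; X {1,2,3,4}->{} => REVISION
Total revisions = 2

Answer: 2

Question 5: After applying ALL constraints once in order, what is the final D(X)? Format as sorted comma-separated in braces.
Answer: {}

Derivation:
Constraint 1 (X != V) on D(X)={1,2,3,4,5,6} D(V)={1,2,3,4,5,6}: no change
Constraint 2 (Y + X = V) on D(Y)={2,3,4,5,6} D(X)={1,2,3,4,5,6} D(V)={1,2,3,4,5,6}: Y {2,3,4,5,6}->{2,3,4,5}; X {1,2,3,4,5,6}->{1,2,3,4}; V {1,2,3,4,5,6}->{3,4,5,6}
Constraint 3 (Y + V = X) on D(Y)={2,3,4,5} D(V)={3,4,5,6} D(X)={1,2,3,4}: Y {2,3,4,5}->{}; V {3,4,5,6}->{}; X {1,2,3,4}->{}
So after all 3 constraints: D(X) = {}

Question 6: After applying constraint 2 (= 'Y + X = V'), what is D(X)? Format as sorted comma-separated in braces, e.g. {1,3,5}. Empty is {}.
Constraint 1 (X != V) on D(X)={1,2,3,4,5,6} D(V)={1,2,3,4,5,6}: no change
Constraint 2 (Y + X = V) on D(Y)={2,3,4,5,6} D(X)={1,2,3,4,5,6} D(V)={1,2,3,4,5,6}: Y {2,3,4,5,6}->{2,3,4,5}; X {1,2,3,4,5,6}->{1,2,3,4}; V {1,2,3,4,5,6}->{3,4,5,6}
So after constraint 2: D(X) = {1,2,3,4}

Answer: {1,2,3,4}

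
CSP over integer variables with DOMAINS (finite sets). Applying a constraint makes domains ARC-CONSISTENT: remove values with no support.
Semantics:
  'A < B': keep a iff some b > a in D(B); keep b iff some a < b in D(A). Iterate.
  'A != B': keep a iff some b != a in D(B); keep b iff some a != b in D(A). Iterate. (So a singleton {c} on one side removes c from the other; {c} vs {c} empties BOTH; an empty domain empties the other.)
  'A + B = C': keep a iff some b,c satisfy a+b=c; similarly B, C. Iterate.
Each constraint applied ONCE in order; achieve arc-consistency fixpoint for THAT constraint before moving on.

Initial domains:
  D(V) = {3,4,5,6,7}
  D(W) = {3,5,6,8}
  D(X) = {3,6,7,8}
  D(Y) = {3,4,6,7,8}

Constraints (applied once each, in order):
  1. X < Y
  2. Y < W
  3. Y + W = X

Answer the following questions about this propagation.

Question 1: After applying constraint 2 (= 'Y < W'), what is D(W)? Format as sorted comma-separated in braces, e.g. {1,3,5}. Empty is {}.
Constraint 1 (X < Y) on D(X)={3,6,7,8} D(Y)={3,4,6,7,8}: X {3,6,7,8}->{3,6,7}; Y {3,4,6,7,8}->{4,6,7,8}
Constraint 2 (Y < W) on D(Y)={4,6,7,8} D(W)={3,5,6,8}: Y {4,6,7,8}->{4,6,7}; W {3,5,6,8}->{5,6,8}
So after constraint 2: D(W) = {5,6,8}

Answer: {5,6,8}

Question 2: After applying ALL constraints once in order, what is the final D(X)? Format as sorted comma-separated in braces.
Constraint 1 (X < Y) on D(X)={3,6,7,8} D(Y)={3,4,6,7,8}: X {3,6,7,8}->{3,6,7}; Y {3,4,6,7,8}->{4,6,7,8}
Constraint 2 (Y < W) on D(Y)={4,6,7,8} D(W)={3,5,6,8}: Y {4,6,7,8}->{4,6,7}; W {3,5,6,8}->{5,6,8}
Constraint 3 (Y + W = X) on D(Y)={4,6,7} D(W)={5,6,8} D(X)={3,6,7}: Y {4,6,7}->{}; W {5,6,8}->{}; X {3,6,7}->{}
So after all 3 constraints: D(X) = {}

Answer: {}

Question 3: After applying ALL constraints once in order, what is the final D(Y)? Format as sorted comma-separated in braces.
Answer: {}

Derivation:
Constraint 1 (X < Y) on D(X)={3,6,7,8} D(Y)={3,4,6,7,8}: X {3,6,7,8}->{3,6,7}; Y {3,4,6,7,8}->{4,6,7,8}
Constraint 2 (Y < W) on D(Y)={4,6,7,8} D(W)={3,5,6,8}: Y {4,6,7,8}->{4,6,7}; W {3,5,6,8}->{5,6,8}
Constraint 3 (Y + W = X) on D(Y)={4,6,7} D(W)={5,6,8} D(X)={3,6,7}: Y {4,6,7}->{}; W {5,6,8}->{}; X {3,6,7}->{}
So after all 3 constraints: D(Y) = {}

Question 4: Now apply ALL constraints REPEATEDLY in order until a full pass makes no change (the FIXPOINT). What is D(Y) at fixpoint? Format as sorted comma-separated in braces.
pass 0 (initial): D(Y)={3,4,6,7,8}
pass 1: W {3,5,6,8}->{}; X {3,6,7,8}->{}; Y {3,4,6,7,8}->{}
pass 2: no change
Fixpoint after 2 passes: D(Y) = {}

Answer: {}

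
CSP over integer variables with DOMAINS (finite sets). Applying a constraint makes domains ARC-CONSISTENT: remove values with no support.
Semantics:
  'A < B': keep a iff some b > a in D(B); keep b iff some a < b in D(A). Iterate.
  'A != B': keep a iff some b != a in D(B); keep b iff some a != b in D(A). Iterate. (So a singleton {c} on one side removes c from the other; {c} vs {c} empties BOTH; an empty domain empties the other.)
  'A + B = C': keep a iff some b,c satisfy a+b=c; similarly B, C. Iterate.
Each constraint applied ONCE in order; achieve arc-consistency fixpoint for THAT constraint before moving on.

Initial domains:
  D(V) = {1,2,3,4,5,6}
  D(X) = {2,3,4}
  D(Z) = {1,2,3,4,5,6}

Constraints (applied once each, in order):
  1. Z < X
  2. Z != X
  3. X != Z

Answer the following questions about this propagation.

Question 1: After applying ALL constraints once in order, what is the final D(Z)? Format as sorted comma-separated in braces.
Answer: {1,2,3}

Derivation:
Constraint 1 (Z < X) on D(Z)={1,2,3,4,5,6} D(X)={2,3,4}: Z {1,2,3,4,5,6}->{1,2,3}
Constraint 2 (Z != X) on D(Z)={1,2,3} D(X)={2,3,4}: no change
Constraint 3 (X != Z) on D(X)={2,3,4} D(Z)={1,2,3}: no change
So after all 3 constraints: D(Z) = {1,2,3}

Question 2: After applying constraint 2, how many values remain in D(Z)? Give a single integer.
Constraint 1 (Z < X) on D(Z)={1,2,3,4,5,6} D(X)={2,3,4}: Z {1,2,3,4,5,6}->{1,2,3}
Constraint 2 (Z != X) on D(Z)={1,2,3} D(X)={2,3,4}: no change
So after constraint 2: D(Z)={1,2,3}, size = 3

Answer: 3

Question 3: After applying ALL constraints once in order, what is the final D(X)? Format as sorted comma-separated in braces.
Constraint 1 (Z < X) on D(Z)={1,2,3,4,5,6} D(X)={2,3,4}: Z {1,2,3,4,5,6}->{1,2,3}
Constraint 2 (Z != X) on D(Z)={1,2,3} D(X)={2,3,4}: no change
Constraint 3 (X != Z) on D(X)={2,3,4} D(Z)={1,2,3}: no change
So after all 3 constraints: D(X) = {2,3,4}

Answer: {2,3,4}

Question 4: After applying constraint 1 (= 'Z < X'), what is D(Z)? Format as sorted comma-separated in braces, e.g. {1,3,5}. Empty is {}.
Constraint 1 (Z < X) on D(Z)={1,2,3,4,5,6} D(X)={2,3,4}: Z {1,2,3,4,5,6}->{1,2,3}
So after constraint 1: D(Z) = {1,2,3}

Answer: {1,2,3}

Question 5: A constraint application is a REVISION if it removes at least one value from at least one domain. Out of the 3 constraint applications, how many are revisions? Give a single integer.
Answer: 1

Derivation:
Constraint 1 (Z < X) on D(Z)={1,2,3,4,5,6} D(X)={2,3,4}: Z {1,2,3,4,5,6}->{1,2,3} => REVISION
Constraint 2 (Z != X) on D(Z)={1,2,3} D(X)={2,3,4}: no change => not a revision
Constraint 3 (X != Z) on D(X)={2,3,4} D(Z)={1,2,3}: no change => not a revision
Total revisions = 1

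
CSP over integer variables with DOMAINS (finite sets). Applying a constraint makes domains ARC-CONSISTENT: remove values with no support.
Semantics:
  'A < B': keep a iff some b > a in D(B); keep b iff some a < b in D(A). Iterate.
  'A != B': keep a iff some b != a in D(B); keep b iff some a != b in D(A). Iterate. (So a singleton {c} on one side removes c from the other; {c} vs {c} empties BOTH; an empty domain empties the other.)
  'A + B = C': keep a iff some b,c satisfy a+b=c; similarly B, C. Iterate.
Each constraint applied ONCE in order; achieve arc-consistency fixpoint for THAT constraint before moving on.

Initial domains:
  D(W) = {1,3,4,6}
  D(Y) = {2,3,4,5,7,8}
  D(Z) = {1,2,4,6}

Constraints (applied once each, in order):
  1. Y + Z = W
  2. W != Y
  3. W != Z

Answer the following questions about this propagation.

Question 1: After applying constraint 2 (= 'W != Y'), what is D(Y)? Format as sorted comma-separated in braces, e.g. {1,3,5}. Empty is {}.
Constraint 1 (Y + Z = W) on D(Y)={2,3,4,5,7,8} D(Z)={1,2,4,6} D(W)={1,3,4,6}: Y {2,3,4,5,7,8}->{2,3,4,5}; Z {1,2,4,6}->{1,2,4}; W {1,3,4,6}->{3,4,6}
Constraint 2 (W != Y) on D(W)={3,4,6} D(Y)={2,3,4,5}: no change
So after constraint 2: D(Y) = {2,3,4,5}

Answer: {2,3,4,5}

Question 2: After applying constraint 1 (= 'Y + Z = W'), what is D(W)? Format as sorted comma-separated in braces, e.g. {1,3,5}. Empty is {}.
Answer: {3,4,6}

Derivation:
Constraint 1 (Y + Z = W) on D(Y)={2,3,4,5,7,8} D(Z)={1,2,4,6} D(W)={1,3,4,6}: Y {2,3,4,5,7,8}->{2,3,4,5}; Z {1,2,4,6}->{1,2,4}; W {1,3,4,6}->{3,4,6}
So after constraint 1: D(W) = {3,4,6}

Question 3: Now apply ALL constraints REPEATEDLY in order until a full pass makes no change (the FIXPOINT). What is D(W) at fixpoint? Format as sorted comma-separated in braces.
pass 0 (initial): D(W)={1,3,4,6}
pass 1: W {1,3,4,6}->{3,4,6}; Y {2,3,4,5,7,8}->{2,3,4,5}; Z {1,2,4,6}->{1,2,4}
pass 2: no change
Fixpoint after 2 passes: D(W) = {3,4,6}

Answer: {3,4,6}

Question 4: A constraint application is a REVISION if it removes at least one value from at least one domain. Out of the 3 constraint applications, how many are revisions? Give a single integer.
Constraint 1 (Y + Z = W) on D(Y)={2,3,4,5,7,8} D(Z)={1,2,4,6} D(W)={1,3,4,6}: Y {2,3,4,5,7,8}->{2,3,4,5}; Z {1,2,4,6}->{1,2,4}; W {1,3,4,6}->{3,4,6} => REVISION
Constraint 2 (W != Y) on D(W)={3,4,6} D(Y)={2,3,4,5}: no change => not a revision
Constraint 3 (W != Z) on D(W)={3,4,6} D(Z)={1,2,4}: no change => not a revision
Total revisions = 1

Answer: 1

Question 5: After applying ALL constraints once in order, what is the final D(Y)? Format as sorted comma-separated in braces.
Constraint 1 (Y + Z = W) on D(Y)={2,3,4,5,7,8} D(Z)={1,2,4,6} D(W)={1,3,4,6}: Y {2,3,4,5,7,8}->{2,3,4,5}; Z {1,2,4,6}->{1,2,4}; W {1,3,4,6}->{3,4,6}
Constraint 2 (W != Y) on D(W)={3,4,6} D(Y)={2,3,4,5}: no change
Constraint 3 (W != Z) on D(W)={3,4,6} D(Z)={1,2,4}: no change
So after all 3 constraints: D(Y) = {2,3,4,5}

Answer: {2,3,4,5}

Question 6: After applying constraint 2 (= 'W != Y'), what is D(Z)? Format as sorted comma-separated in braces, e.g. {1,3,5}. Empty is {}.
Constraint 1 (Y + Z = W) on D(Y)={2,3,4,5,7,8} D(Z)={1,2,4,6} D(W)={1,3,4,6}: Y {2,3,4,5,7,8}->{2,3,4,5}; Z {1,2,4,6}->{1,2,4}; W {1,3,4,6}->{3,4,6}
Constraint 2 (W != Y) on D(W)={3,4,6} D(Y)={2,3,4,5}: no change
So after constraint 2: D(Z) = {1,2,4}

Answer: {1,2,4}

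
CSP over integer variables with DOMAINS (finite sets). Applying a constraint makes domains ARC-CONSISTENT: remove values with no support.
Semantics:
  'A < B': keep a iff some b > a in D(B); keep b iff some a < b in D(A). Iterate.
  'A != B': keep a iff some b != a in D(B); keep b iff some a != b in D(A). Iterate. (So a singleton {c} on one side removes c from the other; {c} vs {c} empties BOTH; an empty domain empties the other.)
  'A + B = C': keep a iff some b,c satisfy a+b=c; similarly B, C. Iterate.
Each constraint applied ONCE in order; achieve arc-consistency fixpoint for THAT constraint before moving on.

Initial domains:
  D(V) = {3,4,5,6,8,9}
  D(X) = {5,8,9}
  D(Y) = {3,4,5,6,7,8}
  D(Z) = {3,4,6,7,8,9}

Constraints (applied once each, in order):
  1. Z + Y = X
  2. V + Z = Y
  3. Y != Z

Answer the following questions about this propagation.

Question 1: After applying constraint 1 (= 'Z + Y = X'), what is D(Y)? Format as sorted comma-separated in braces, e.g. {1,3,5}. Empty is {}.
Constraint 1 (Z + Y = X) on D(Z)={3,4,6,7,8,9} D(Y)={3,4,5,6,7,8} D(X)={5,8,9}: Z {3,4,6,7,8,9}->{3,4,6}; Y {3,4,5,6,7,8}->{3,4,5,6}; X {5,8,9}->{8,9}
So after constraint 1: D(Y) = {3,4,5,6}

Answer: {3,4,5,6}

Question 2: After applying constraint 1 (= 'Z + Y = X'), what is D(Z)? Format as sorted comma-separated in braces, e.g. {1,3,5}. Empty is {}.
Answer: {3,4,6}

Derivation:
Constraint 1 (Z + Y = X) on D(Z)={3,4,6,7,8,9} D(Y)={3,4,5,6,7,8} D(X)={5,8,9}: Z {3,4,6,7,8,9}->{3,4,6}; Y {3,4,5,6,7,8}->{3,4,5,6}; X {5,8,9}->{8,9}
So after constraint 1: D(Z) = {3,4,6}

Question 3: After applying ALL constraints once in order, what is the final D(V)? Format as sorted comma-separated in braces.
Constraint 1 (Z + Y = X) on D(Z)={3,4,6,7,8,9} D(Y)={3,4,5,6,7,8} D(X)={5,8,9}: Z {3,4,6,7,8,9}->{3,4,6}; Y {3,4,5,6,7,8}->{3,4,5,6}; X {5,8,9}->{8,9}
Constraint 2 (V + Z = Y) on D(V)={3,4,5,6,8,9} D(Z)={3,4,6} D(Y)={3,4,5,6}: V {3,4,5,6,8,9}->{3}; Z {3,4,6}->{3}; Y {3,4,5,6}->{6}
Constraint 3 (Y != Z) on D(Y)={6} D(Z)={3}: no change
So after all 3 constraints: D(V) = {3}

Answer: {3}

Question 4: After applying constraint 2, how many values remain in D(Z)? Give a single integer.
Constraint 1 (Z + Y = X) on D(Z)={3,4,6,7,8,9} D(Y)={3,4,5,6,7,8} D(X)={5,8,9}: Z {3,4,6,7,8,9}->{3,4,6}; Y {3,4,5,6,7,8}->{3,4,5,6}; X {5,8,9}->{8,9}
Constraint 2 (V + Z = Y) on D(V)={3,4,5,6,8,9} D(Z)={3,4,6} D(Y)={3,4,5,6}: V {3,4,5,6,8,9}->{3}; Z {3,4,6}->{3}; Y {3,4,5,6}->{6}
So after constraint 2: D(Z)={3}, size = 1

Answer: 1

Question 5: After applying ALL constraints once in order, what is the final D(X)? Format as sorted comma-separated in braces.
Answer: {8,9}

Derivation:
Constraint 1 (Z + Y = X) on D(Z)={3,4,6,7,8,9} D(Y)={3,4,5,6,7,8} D(X)={5,8,9}: Z {3,4,6,7,8,9}->{3,4,6}; Y {3,4,5,6,7,8}->{3,4,5,6}; X {5,8,9}->{8,9}
Constraint 2 (V + Z = Y) on D(V)={3,4,5,6,8,9} D(Z)={3,4,6} D(Y)={3,4,5,6}: V {3,4,5,6,8,9}->{3}; Z {3,4,6}->{3}; Y {3,4,5,6}->{6}
Constraint 3 (Y != Z) on D(Y)={6} D(Z)={3}: no change
So after all 3 constraints: D(X) = {8,9}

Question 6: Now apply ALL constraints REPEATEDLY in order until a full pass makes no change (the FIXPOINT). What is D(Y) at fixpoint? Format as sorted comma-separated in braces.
pass 0 (initial): D(Y)={3,4,5,6,7,8}
pass 1: V {3,4,5,6,8,9}->{3}; X {5,8,9}->{8,9}; Y {3,4,5,6,7,8}->{6}; Z {3,4,6,7,8,9}->{3}
pass 2: X {8,9}->{9}
pass 3: no change
Fixpoint after 3 passes: D(Y) = {6}

Answer: {6}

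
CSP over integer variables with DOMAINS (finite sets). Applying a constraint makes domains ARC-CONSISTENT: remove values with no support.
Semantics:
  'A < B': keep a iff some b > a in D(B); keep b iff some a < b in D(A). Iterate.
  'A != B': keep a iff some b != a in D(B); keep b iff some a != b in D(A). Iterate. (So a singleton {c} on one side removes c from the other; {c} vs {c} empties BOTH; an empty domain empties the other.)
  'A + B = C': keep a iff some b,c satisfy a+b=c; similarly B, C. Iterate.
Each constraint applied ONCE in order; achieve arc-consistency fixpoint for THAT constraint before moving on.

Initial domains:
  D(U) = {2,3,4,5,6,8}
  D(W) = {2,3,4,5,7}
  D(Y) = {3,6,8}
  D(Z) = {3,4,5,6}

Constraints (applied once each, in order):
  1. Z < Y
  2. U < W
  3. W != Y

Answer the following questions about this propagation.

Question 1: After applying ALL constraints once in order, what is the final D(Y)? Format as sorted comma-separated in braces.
Answer: {6,8}

Derivation:
Constraint 1 (Z < Y) on D(Z)={3,4,5,6} D(Y)={3,6,8}: Y {3,6,8}->{6,8}
Constraint 2 (U < W) on D(U)={2,3,4,5,6,8} D(W)={2,3,4,5,7}: U {2,3,4,5,6,8}->{2,3,4,5,6}; W {2,3,4,5,7}->{3,4,5,7}
Constraint 3 (W != Y) on D(W)={3,4,5,7} D(Y)={6,8}: no change
So after all 3 constraints: D(Y) = {6,8}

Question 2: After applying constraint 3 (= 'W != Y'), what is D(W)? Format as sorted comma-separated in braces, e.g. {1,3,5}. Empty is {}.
Constraint 1 (Z < Y) on D(Z)={3,4,5,6} D(Y)={3,6,8}: Y {3,6,8}->{6,8}
Constraint 2 (U < W) on D(U)={2,3,4,5,6,8} D(W)={2,3,4,5,7}: U {2,3,4,5,6,8}->{2,3,4,5,6}; W {2,3,4,5,7}->{3,4,5,7}
Constraint 3 (W != Y) on D(W)={3,4,5,7} D(Y)={6,8}: no change
So after constraint 3: D(W) = {3,4,5,7}

Answer: {3,4,5,7}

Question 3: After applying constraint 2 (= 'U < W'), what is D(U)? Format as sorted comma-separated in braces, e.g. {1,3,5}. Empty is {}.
Answer: {2,3,4,5,6}

Derivation:
Constraint 1 (Z < Y) on D(Z)={3,4,5,6} D(Y)={3,6,8}: Y {3,6,8}->{6,8}
Constraint 2 (U < W) on D(U)={2,3,4,5,6,8} D(W)={2,3,4,5,7}: U {2,3,4,5,6,8}->{2,3,4,5,6}; W {2,3,4,5,7}->{3,4,5,7}
So after constraint 2: D(U) = {2,3,4,5,6}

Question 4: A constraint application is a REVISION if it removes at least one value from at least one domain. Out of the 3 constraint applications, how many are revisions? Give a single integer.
Constraint 1 (Z < Y) on D(Z)={3,4,5,6} D(Y)={3,6,8}: Y {3,6,8}->{6,8} => REVISION
Constraint 2 (U < W) on D(U)={2,3,4,5,6,8} D(W)={2,3,4,5,7}: U {2,3,4,5,6,8}->{2,3,4,5,6}; W {2,3,4,5,7}->{3,4,5,7} => REVISION
Constraint 3 (W != Y) on D(W)={3,4,5,7} D(Y)={6,8}: no change => not a revision
Total revisions = 2

Answer: 2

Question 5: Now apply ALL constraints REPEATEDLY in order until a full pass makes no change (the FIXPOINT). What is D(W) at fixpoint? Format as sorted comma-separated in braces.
pass 0 (initial): D(W)={2,3,4,5,7}
pass 1: U {2,3,4,5,6,8}->{2,3,4,5,6}; W {2,3,4,5,7}->{3,4,5,7}; Y {3,6,8}->{6,8}
pass 2: no change
Fixpoint after 2 passes: D(W) = {3,4,5,7}

Answer: {3,4,5,7}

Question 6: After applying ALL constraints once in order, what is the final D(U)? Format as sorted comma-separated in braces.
Constraint 1 (Z < Y) on D(Z)={3,4,5,6} D(Y)={3,6,8}: Y {3,6,8}->{6,8}
Constraint 2 (U < W) on D(U)={2,3,4,5,6,8} D(W)={2,3,4,5,7}: U {2,3,4,5,6,8}->{2,3,4,5,6}; W {2,3,4,5,7}->{3,4,5,7}
Constraint 3 (W != Y) on D(W)={3,4,5,7} D(Y)={6,8}: no change
So after all 3 constraints: D(U) = {2,3,4,5,6}

Answer: {2,3,4,5,6}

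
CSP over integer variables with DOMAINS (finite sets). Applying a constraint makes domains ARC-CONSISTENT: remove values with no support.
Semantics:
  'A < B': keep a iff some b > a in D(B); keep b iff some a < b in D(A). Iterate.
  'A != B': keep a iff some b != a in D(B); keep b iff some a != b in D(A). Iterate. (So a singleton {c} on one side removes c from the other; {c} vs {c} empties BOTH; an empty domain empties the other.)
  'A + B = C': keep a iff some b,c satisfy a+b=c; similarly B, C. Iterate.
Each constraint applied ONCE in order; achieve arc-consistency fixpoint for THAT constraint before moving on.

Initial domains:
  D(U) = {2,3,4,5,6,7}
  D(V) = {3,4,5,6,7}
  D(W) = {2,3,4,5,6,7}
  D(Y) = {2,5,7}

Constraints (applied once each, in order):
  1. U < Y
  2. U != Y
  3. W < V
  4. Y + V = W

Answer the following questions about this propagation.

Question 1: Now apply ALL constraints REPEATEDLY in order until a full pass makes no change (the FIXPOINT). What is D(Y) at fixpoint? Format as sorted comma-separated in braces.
Answer: {}

Derivation:
pass 0 (initial): D(Y)={2,5,7}
pass 1: U {2,3,4,5,6,7}->{2,3,4,5,6}; V {3,4,5,6,7}->{}; W {2,3,4,5,6,7}->{}; Y {2,5,7}->{}
pass 2: U {2,3,4,5,6}->{}
pass 3: no change
Fixpoint after 3 passes: D(Y) = {}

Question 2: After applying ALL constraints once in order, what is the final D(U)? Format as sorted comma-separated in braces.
Answer: {2,3,4,5,6}

Derivation:
Constraint 1 (U < Y) on D(U)={2,3,4,5,6,7} D(Y)={2,5,7}: U {2,3,4,5,6,7}->{2,3,4,5,6}; Y {2,5,7}->{5,7}
Constraint 2 (U != Y) on D(U)={2,3,4,5,6} D(Y)={5,7}: no change
Constraint 3 (W < V) on D(W)={2,3,4,5,6,7} D(V)={3,4,5,6,7}: W {2,3,4,5,6,7}->{2,3,4,5,6}
Constraint 4 (Y + V = W) on D(Y)={5,7} D(V)={3,4,5,6,7} D(W)={2,3,4,5,6}: Y {5,7}->{}; V {3,4,5,6,7}->{}; W {2,3,4,5,6}->{}
So after all 4 constraints: D(U) = {2,3,4,5,6}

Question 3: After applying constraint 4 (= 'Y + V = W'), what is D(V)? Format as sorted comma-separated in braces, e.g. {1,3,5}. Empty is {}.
Answer: {}

Derivation:
Constraint 1 (U < Y) on D(U)={2,3,4,5,6,7} D(Y)={2,5,7}: U {2,3,4,5,6,7}->{2,3,4,5,6}; Y {2,5,7}->{5,7}
Constraint 2 (U != Y) on D(U)={2,3,4,5,6} D(Y)={5,7}: no change
Constraint 3 (W < V) on D(W)={2,3,4,5,6,7} D(V)={3,4,5,6,7}: W {2,3,4,5,6,7}->{2,3,4,5,6}
Constraint 4 (Y + V = W) on D(Y)={5,7} D(V)={3,4,5,6,7} D(W)={2,3,4,5,6}: Y {5,7}->{}; V {3,4,5,6,7}->{}; W {2,3,4,5,6}->{}
So after constraint 4: D(V) = {}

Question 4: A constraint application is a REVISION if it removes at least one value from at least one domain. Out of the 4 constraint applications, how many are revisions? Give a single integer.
Answer: 3

Derivation:
Constraint 1 (U < Y) on D(U)={2,3,4,5,6,7} D(Y)={2,5,7}: U {2,3,4,5,6,7}->{2,3,4,5,6}; Y {2,5,7}->{5,7} => REVISION
Constraint 2 (U != Y) on D(U)={2,3,4,5,6} D(Y)={5,7}: no change => not a revision
Constraint 3 (W < V) on D(W)={2,3,4,5,6,7} D(V)={3,4,5,6,7}: W {2,3,4,5,6,7}->{2,3,4,5,6} => REVISION
Constraint 4 (Y + V = W) on D(Y)={5,7} D(V)={3,4,5,6,7} D(W)={2,3,4,5,6}: Y {5,7}->{}; V {3,4,5,6,7}->{}; W {2,3,4,5,6}->{} => REVISION
Total revisions = 3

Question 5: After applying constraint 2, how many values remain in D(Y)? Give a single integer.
Constraint 1 (U < Y) on D(U)={2,3,4,5,6,7} D(Y)={2,5,7}: U {2,3,4,5,6,7}->{2,3,4,5,6}; Y {2,5,7}->{5,7}
Constraint 2 (U != Y) on D(U)={2,3,4,5,6} D(Y)={5,7}: no change
So after constraint 2: D(Y)={5,7}, size = 2

Answer: 2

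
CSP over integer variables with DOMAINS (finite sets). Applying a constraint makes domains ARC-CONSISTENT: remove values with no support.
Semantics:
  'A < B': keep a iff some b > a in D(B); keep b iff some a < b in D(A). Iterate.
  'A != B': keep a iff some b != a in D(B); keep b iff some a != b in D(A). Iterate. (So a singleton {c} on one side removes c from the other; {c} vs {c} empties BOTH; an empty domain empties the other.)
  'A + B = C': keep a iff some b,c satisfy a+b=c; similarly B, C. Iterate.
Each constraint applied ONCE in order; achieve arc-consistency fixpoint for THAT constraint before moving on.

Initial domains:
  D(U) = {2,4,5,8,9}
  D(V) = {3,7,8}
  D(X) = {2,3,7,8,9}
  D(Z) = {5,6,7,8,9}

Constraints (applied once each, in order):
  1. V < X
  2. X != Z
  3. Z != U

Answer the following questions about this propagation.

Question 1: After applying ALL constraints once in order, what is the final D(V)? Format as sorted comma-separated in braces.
Constraint 1 (V < X) on D(V)={3,7,8} D(X)={2,3,7,8,9}: X {2,3,7,8,9}->{7,8,9}
Constraint 2 (X != Z) on D(X)={7,8,9} D(Z)={5,6,7,8,9}: no change
Constraint 3 (Z != U) on D(Z)={5,6,7,8,9} D(U)={2,4,5,8,9}: no change
So after all 3 constraints: D(V) = {3,7,8}

Answer: {3,7,8}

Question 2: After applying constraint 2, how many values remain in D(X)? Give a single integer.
Constraint 1 (V < X) on D(V)={3,7,8} D(X)={2,3,7,8,9}: X {2,3,7,8,9}->{7,8,9}
Constraint 2 (X != Z) on D(X)={7,8,9} D(Z)={5,6,7,8,9}: no change
So after constraint 2: D(X)={7,8,9}, size = 3

Answer: 3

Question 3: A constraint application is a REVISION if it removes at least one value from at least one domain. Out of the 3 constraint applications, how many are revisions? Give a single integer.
Answer: 1

Derivation:
Constraint 1 (V < X) on D(V)={3,7,8} D(X)={2,3,7,8,9}: X {2,3,7,8,9}->{7,8,9} => REVISION
Constraint 2 (X != Z) on D(X)={7,8,9} D(Z)={5,6,7,8,9}: no change => not a revision
Constraint 3 (Z != U) on D(Z)={5,6,7,8,9} D(U)={2,4,5,8,9}: no change => not a revision
Total revisions = 1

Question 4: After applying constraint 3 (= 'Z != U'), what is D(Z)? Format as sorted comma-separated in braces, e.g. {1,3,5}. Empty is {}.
Constraint 1 (V < X) on D(V)={3,7,8} D(X)={2,3,7,8,9}: X {2,3,7,8,9}->{7,8,9}
Constraint 2 (X != Z) on D(X)={7,8,9} D(Z)={5,6,7,8,9}: no change
Constraint 3 (Z != U) on D(Z)={5,6,7,8,9} D(U)={2,4,5,8,9}: no change
So after constraint 3: D(Z) = {5,6,7,8,9}

Answer: {5,6,7,8,9}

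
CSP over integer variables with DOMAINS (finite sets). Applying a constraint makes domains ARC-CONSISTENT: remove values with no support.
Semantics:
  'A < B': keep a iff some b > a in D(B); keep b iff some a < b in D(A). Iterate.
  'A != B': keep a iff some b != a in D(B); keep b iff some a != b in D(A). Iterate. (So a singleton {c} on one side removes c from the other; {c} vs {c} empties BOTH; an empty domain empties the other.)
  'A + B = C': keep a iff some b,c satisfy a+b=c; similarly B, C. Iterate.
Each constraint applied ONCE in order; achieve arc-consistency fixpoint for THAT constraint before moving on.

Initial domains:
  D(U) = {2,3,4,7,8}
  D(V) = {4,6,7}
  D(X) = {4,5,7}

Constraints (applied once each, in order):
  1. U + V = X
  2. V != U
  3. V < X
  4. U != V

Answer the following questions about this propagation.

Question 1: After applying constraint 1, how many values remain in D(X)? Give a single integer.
Answer: 1

Derivation:
Constraint 1 (U + V = X) on D(U)={2,3,4,7,8} D(V)={4,6,7} D(X)={4,5,7}: U {2,3,4,7,8}->{3}; V {4,6,7}->{4}; X {4,5,7}->{7}
So after constraint 1: D(X)={7}, size = 1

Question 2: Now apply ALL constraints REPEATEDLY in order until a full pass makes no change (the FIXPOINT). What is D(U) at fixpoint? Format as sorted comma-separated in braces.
Answer: {3}

Derivation:
pass 0 (initial): D(U)={2,3,4,7,8}
pass 1: U {2,3,4,7,8}->{3}; V {4,6,7}->{4}; X {4,5,7}->{7}
pass 2: no change
Fixpoint after 2 passes: D(U) = {3}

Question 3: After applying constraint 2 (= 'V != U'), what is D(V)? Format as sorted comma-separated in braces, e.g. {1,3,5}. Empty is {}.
Constraint 1 (U + V = X) on D(U)={2,3,4,7,8} D(V)={4,6,7} D(X)={4,5,7}: U {2,3,4,7,8}->{3}; V {4,6,7}->{4}; X {4,5,7}->{7}
Constraint 2 (V != U) on D(V)={4} D(U)={3}: no change
So after constraint 2: D(V) = {4}

Answer: {4}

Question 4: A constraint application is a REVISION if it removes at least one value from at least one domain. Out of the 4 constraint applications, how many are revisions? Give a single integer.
Constraint 1 (U + V = X) on D(U)={2,3,4,7,8} D(V)={4,6,7} D(X)={4,5,7}: U {2,3,4,7,8}->{3}; V {4,6,7}->{4}; X {4,5,7}->{7} => REVISION
Constraint 2 (V != U) on D(V)={4} D(U)={3}: no change => not a revision
Constraint 3 (V < X) on D(V)={4} D(X)={7}: no change => not a revision
Constraint 4 (U != V) on D(U)={3} D(V)={4}: no change => not a revision
Total revisions = 1

Answer: 1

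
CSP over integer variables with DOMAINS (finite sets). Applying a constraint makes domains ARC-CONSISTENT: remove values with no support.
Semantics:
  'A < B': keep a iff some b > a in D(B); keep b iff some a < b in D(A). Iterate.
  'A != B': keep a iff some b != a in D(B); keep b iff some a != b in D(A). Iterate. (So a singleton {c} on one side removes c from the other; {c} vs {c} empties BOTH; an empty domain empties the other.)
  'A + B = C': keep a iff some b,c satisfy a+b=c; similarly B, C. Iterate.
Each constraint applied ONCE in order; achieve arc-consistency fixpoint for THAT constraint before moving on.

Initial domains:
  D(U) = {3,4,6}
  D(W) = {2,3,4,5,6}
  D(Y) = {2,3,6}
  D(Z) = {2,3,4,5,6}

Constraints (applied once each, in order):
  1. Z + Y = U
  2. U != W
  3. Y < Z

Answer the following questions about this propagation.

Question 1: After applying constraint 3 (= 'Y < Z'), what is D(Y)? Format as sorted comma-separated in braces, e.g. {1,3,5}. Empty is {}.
Answer: {2,3}

Derivation:
Constraint 1 (Z + Y = U) on D(Z)={2,3,4,5,6} D(Y)={2,3,6} D(U)={3,4,6}: Z {2,3,4,5,6}->{2,3,4}; Y {2,3,6}->{2,3}; U {3,4,6}->{4,6}
Constraint 2 (U != W) on D(U)={4,6} D(W)={2,3,4,5,6}: no change
Constraint 3 (Y < Z) on D(Y)={2,3} D(Z)={2,3,4}: Z {2,3,4}->{3,4}
So after constraint 3: D(Y) = {2,3}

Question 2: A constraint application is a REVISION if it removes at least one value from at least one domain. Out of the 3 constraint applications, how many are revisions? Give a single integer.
Constraint 1 (Z + Y = U) on D(Z)={2,3,4,5,6} D(Y)={2,3,6} D(U)={3,4,6}: Z {2,3,4,5,6}->{2,3,4}; Y {2,3,6}->{2,3}; U {3,4,6}->{4,6} => REVISION
Constraint 2 (U != W) on D(U)={4,6} D(W)={2,3,4,5,6}: no change => not a revision
Constraint 3 (Y < Z) on D(Y)={2,3} D(Z)={2,3,4}: Z {2,3,4}->{3,4} => REVISION
Total revisions = 2

Answer: 2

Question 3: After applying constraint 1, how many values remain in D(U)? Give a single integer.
Constraint 1 (Z + Y = U) on D(Z)={2,3,4,5,6} D(Y)={2,3,6} D(U)={3,4,6}: Z {2,3,4,5,6}->{2,3,4}; Y {2,3,6}->{2,3}; U {3,4,6}->{4,6}
So after constraint 1: D(U)={4,6}, size = 2

Answer: 2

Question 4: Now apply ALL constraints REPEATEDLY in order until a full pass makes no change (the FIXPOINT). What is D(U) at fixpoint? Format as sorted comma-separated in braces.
pass 0 (initial): D(U)={3,4,6}
pass 1: U {3,4,6}->{4,6}; Y {2,3,6}->{2,3}; Z {2,3,4,5,6}->{3,4}
pass 2: U {4,6}->{6}; W {2,3,4,5,6}->{2,3,4,5}
pass 3: no change
Fixpoint after 3 passes: D(U) = {6}

Answer: {6}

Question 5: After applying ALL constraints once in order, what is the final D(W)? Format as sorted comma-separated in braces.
Answer: {2,3,4,5,6}

Derivation:
Constraint 1 (Z + Y = U) on D(Z)={2,3,4,5,6} D(Y)={2,3,6} D(U)={3,4,6}: Z {2,3,4,5,6}->{2,3,4}; Y {2,3,6}->{2,3}; U {3,4,6}->{4,6}
Constraint 2 (U != W) on D(U)={4,6} D(W)={2,3,4,5,6}: no change
Constraint 3 (Y < Z) on D(Y)={2,3} D(Z)={2,3,4}: Z {2,3,4}->{3,4}
So after all 3 constraints: D(W) = {2,3,4,5,6}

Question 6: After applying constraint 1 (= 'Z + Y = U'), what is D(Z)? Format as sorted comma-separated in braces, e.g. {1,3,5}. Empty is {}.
Constraint 1 (Z + Y = U) on D(Z)={2,3,4,5,6} D(Y)={2,3,6} D(U)={3,4,6}: Z {2,3,4,5,6}->{2,3,4}; Y {2,3,6}->{2,3}; U {3,4,6}->{4,6}
So after constraint 1: D(Z) = {2,3,4}

Answer: {2,3,4}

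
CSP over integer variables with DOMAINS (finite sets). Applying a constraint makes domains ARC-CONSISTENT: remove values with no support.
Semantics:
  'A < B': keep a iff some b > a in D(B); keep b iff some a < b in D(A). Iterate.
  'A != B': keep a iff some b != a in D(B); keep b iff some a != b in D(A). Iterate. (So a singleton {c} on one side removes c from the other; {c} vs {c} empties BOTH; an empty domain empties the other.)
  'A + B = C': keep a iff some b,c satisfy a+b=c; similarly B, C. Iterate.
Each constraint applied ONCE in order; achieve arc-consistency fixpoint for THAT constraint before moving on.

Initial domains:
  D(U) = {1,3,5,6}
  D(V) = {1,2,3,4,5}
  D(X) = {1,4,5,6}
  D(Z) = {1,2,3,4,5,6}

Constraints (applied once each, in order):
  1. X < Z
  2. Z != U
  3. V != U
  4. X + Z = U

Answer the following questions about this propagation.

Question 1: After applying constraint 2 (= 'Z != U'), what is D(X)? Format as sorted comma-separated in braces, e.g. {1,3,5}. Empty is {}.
Constraint 1 (X < Z) on D(X)={1,4,5,6} D(Z)={1,2,3,4,5,6}: X {1,4,5,6}->{1,4,5}; Z {1,2,3,4,5,6}->{2,3,4,5,6}
Constraint 2 (Z != U) on D(Z)={2,3,4,5,6} D(U)={1,3,5,6}: no change
So after constraint 2: D(X) = {1,4,5}

Answer: {1,4,5}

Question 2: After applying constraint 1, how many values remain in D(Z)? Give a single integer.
Answer: 5

Derivation:
Constraint 1 (X < Z) on D(X)={1,4,5,6} D(Z)={1,2,3,4,5,6}: X {1,4,5,6}->{1,4,5}; Z {1,2,3,4,5,6}->{2,3,4,5,6}
So after constraint 1: D(Z)={2,3,4,5,6}, size = 5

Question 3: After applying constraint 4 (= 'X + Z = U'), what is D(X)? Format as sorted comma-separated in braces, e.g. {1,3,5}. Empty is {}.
Constraint 1 (X < Z) on D(X)={1,4,5,6} D(Z)={1,2,3,4,5,6}: X {1,4,5,6}->{1,4,5}; Z {1,2,3,4,5,6}->{2,3,4,5,6}
Constraint 2 (Z != U) on D(Z)={2,3,4,5,6} D(U)={1,3,5,6}: no change
Constraint 3 (V != U) on D(V)={1,2,3,4,5} D(U)={1,3,5,6}: no change
Constraint 4 (X + Z = U) on D(X)={1,4,5} D(Z)={2,3,4,5,6} D(U)={1,3,5,6}: X {1,4,5}->{1,4}; Z {2,3,4,5,6}->{2,4,5}; U {1,3,5,6}->{3,5,6}
So after constraint 4: D(X) = {1,4}

Answer: {1,4}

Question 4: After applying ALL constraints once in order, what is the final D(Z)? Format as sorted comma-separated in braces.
Constraint 1 (X < Z) on D(X)={1,4,5,6} D(Z)={1,2,3,4,5,6}: X {1,4,5,6}->{1,4,5}; Z {1,2,3,4,5,6}->{2,3,4,5,6}
Constraint 2 (Z != U) on D(Z)={2,3,4,5,6} D(U)={1,3,5,6}: no change
Constraint 3 (V != U) on D(V)={1,2,3,4,5} D(U)={1,3,5,6}: no change
Constraint 4 (X + Z = U) on D(X)={1,4,5} D(Z)={2,3,4,5,6} D(U)={1,3,5,6}: X {1,4,5}->{1,4}; Z {2,3,4,5,6}->{2,4,5}; U {1,3,5,6}->{3,5,6}
So after all 4 constraints: D(Z) = {2,4,5}

Answer: {2,4,5}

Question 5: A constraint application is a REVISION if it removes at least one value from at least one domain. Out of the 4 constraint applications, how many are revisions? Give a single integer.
Answer: 2

Derivation:
Constraint 1 (X < Z) on D(X)={1,4,5,6} D(Z)={1,2,3,4,5,6}: X {1,4,5,6}->{1,4,5}; Z {1,2,3,4,5,6}->{2,3,4,5,6} => REVISION
Constraint 2 (Z != U) on D(Z)={2,3,4,5,6} D(U)={1,3,5,6}: no change => not a revision
Constraint 3 (V != U) on D(V)={1,2,3,4,5} D(U)={1,3,5,6}: no change => not a revision
Constraint 4 (X + Z = U) on D(X)={1,4,5} D(Z)={2,3,4,5,6} D(U)={1,3,5,6}: X {1,4,5}->{1,4}; Z {2,3,4,5,6}->{2,4,5}; U {1,3,5,6}->{3,5,6} => REVISION
Total revisions = 2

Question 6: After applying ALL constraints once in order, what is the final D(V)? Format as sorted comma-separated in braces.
Answer: {1,2,3,4,5}

Derivation:
Constraint 1 (X < Z) on D(X)={1,4,5,6} D(Z)={1,2,3,4,5,6}: X {1,4,5,6}->{1,4,5}; Z {1,2,3,4,5,6}->{2,3,4,5,6}
Constraint 2 (Z != U) on D(Z)={2,3,4,5,6} D(U)={1,3,5,6}: no change
Constraint 3 (V != U) on D(V)={1,2,3,4,5} D(U)={1,3,5,6}: no change
Constraint 4 (X + Z = U) on D(X)={1,4,5} D(Z)={2,3,4,5,6} D(U)={1,3,5,6}: X {1,4,5}->{1,4}; Z {2,3,4,5,6}->{2,4,5}; U {1,3,5,6}->{3,5,6}
So after all 4 constraints: D(V) = {1,2,3,4,5}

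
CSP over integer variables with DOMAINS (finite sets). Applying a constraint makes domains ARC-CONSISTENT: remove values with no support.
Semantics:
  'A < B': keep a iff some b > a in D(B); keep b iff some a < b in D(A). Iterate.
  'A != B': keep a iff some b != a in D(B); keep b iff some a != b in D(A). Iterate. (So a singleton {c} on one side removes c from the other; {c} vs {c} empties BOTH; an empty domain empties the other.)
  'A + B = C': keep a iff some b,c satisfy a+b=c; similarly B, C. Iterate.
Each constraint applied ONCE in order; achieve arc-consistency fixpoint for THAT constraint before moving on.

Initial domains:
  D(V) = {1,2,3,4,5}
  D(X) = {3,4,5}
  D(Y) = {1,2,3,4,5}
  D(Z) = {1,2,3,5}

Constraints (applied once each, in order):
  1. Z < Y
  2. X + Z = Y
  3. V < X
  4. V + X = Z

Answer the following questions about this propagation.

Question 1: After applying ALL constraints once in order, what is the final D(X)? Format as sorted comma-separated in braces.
Answer: {}

Derivation:
Constraint 1 (Z < Y) on D(Z)={1,2,3,5} D(Y)={1,2,3,4,5}: Z {1,2,3,5}->{1,2,3}; Y {1,2,3,4,5}->{2,3,4,5}
Constraint 2 (X + Z = Y) on D(X)={3,4,5} D(Z)={1,2,3} D(Y)={2,3,4,5}: X {3,4,5}->{3,4}; Z {1,2,3}->{1,2}; Y {2,3,4,5}->{4,5}
Constraint 3 (V < X) on D(V)={1,2,3,4,5} D(X)={3,4}: V {1,2,3,4,5}->{1,2,3}
Constraint 4 (V + X = Z) on D(V)={1,2,3} D(X)={3,4} D(Z)={1,2}: V {1,2,3}->{}; X {3,4}->{}; Z {1,2}->{}
So after all 4 constraints: D(X) = {}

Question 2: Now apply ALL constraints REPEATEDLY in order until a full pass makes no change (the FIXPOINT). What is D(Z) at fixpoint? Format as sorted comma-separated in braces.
Answer: {}

Derivation:
pass 0 (initial): D(Z)={1,2,3,5}
pass 1: V {1,2,3,4,5}->{}; X {3,4,5}->{}; Y {1,2,3,4,5}->{4,5}; Z {1,2,3,5}->{}
pass 2: Y {4,5}->{}
pass 3: no change
Fixpoint after 3 passes: D(Z) = {}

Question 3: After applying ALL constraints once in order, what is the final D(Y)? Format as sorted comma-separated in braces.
Answer: {4,5}

Derivation:
Constraint 1 (Z < Y) on D(Z)={1,2,3,5} D(Y)={1,2,3,4,5}: Z {1,2,3,5}->{1,2,3}; Y {1,2,3,4,5}->{2,3,4,5}
Constraint 2 (X + Z = Y) on D(X)={3,4,5} D(Z)={1,2,3} D(Y)={2,3,4,5}: X {3,4,5}->{3,4}; Z {1,2,3}->{1,2}; Y {2,3,4,5}->{4,5}
Constraint 3 (V < X) on D(V)={1,2,3,4,5} D(X)={3,4}: V {1,2,3,4,5}->{1,2,3}
Constraint 4 (V + X = Z) on D(V)={1,2,3} D(X)={3,4} D(Z)={1,2}: V {1,2,3}->{}; X {3,4}->{}; Z {1,2}->{}
So after all 4 constraints: D(Y) = {4,5}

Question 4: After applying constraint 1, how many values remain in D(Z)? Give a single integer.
Answer: 3

Derivation:
Constraint 1 (Z < Y) on D(Z)={1,2,3,5} D(Y)={1,2,3,4,5}: Z {1,2,3,5}->{1,2,3}; Y {1,2,3,4,5}->{2,3,4,5}
So after constraint 1: D(Z)={1,2,3}, size = 3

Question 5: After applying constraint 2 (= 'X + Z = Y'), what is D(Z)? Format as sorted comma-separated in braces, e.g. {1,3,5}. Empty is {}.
Constraint 1 (Z < Y) on D(Z)={1,2,3,5} D(Y)={1,2,3,4,5}: Z {1,2,3,5}->{1,2,3}; Y {1,2,3,4,5}->{2,3,4,5}
Constraint 2 (X + Z = Y) on D(X)={3,4,5} D(Z)={1,2,3} D(Y)={2,3,4,5}: X {3,4,5}->{3,4}; Z {1,2,3}->{1,2}; Y {2,3,4,5}->{4,5}
So after constraint 2: D(Z) = {1,2}

Answer: {1,2}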